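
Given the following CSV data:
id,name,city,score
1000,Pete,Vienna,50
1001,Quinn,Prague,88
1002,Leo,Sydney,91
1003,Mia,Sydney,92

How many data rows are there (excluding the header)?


Counting rows (excluding header):
Header: id,name,city,score
Data rows: 4

ANSWER: 4


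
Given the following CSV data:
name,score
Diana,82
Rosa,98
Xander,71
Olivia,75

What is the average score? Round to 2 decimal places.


Scores: 82, 98, 71, 75
Sum = 326
Count = 4
Average = 326 / 4 = 81.50

ANSWER: 81.50


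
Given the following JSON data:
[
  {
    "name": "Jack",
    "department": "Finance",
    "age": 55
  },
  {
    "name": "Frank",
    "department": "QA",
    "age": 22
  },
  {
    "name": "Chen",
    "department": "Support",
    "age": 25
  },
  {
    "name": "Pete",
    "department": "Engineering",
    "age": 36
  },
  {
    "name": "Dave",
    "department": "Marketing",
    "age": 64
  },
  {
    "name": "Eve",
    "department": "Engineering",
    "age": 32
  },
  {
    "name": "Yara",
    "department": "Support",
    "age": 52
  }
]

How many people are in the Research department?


Scanning records for department = Research
  No matches found
Count: 0

ANSWER: 0


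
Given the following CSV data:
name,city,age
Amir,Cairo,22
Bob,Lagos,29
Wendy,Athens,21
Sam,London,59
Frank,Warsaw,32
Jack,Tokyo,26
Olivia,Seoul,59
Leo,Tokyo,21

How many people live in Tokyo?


Scanning city column for 'Tokyo':
  Row 6: Jack -> MATCH
  Row 8: Leo -> MATCH
Total matches: 2

ANSWER: 2


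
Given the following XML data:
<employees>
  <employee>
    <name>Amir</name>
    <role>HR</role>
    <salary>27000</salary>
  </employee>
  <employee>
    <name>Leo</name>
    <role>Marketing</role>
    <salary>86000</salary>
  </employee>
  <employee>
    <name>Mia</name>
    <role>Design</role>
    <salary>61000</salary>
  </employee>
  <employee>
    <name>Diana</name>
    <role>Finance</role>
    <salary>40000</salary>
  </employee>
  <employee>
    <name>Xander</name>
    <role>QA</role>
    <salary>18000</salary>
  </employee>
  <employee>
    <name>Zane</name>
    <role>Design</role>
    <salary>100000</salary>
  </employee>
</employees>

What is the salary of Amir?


Searching for <employee> with <name>Amir</name>
Found at position 1
<salary>27000</salary>

ANSWER: 27000


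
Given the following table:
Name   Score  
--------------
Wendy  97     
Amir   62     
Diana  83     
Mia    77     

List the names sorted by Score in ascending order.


Sorting by Score (ascending):
  Amir: 62
  Mia: 77
  Diana: 83
  Wendy: 97


ANSWER: Amir, Mia, Diana, Wendy


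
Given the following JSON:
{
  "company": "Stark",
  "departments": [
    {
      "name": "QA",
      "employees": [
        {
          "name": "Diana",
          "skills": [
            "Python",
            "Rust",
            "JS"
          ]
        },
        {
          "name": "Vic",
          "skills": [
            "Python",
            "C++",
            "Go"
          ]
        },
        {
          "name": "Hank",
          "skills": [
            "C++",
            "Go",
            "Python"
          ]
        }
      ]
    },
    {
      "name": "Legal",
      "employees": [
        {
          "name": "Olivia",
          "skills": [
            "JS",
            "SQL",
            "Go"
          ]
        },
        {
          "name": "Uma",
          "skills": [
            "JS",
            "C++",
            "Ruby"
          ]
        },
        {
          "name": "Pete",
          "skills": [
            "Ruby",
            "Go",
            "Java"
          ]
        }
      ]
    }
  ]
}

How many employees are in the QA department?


Path: departments[0].employees
Count: 3

ANSWER: 3


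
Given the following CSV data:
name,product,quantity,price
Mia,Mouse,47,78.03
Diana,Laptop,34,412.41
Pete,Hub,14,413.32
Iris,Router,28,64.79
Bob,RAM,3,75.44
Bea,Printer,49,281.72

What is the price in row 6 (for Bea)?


Row 6: Bea
Column 'price' = 281.72

ANSWER: 281.72


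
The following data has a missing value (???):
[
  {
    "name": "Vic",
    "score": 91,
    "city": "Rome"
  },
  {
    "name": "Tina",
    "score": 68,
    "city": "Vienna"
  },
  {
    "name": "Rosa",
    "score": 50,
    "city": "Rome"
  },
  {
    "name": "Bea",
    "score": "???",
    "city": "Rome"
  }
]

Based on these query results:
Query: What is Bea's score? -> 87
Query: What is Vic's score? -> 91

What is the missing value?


The missing value is Bea's score
From query: Bea's score = 87

ANSWER: 87


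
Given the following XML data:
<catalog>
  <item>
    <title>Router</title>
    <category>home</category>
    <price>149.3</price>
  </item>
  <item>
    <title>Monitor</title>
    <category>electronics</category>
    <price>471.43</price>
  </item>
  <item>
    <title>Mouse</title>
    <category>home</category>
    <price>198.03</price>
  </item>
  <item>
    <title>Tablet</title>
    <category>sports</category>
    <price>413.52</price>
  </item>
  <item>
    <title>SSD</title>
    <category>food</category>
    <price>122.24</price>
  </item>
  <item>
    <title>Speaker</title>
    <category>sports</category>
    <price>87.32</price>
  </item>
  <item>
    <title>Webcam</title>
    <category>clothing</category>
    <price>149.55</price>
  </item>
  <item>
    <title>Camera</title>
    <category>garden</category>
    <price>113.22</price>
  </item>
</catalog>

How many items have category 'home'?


Scanning <item> elements for <category>home</category>:
  Item 1: Router -> MATCH
  Item 3: Mouse -> MATCH
Count: 2

ANSWER: 2


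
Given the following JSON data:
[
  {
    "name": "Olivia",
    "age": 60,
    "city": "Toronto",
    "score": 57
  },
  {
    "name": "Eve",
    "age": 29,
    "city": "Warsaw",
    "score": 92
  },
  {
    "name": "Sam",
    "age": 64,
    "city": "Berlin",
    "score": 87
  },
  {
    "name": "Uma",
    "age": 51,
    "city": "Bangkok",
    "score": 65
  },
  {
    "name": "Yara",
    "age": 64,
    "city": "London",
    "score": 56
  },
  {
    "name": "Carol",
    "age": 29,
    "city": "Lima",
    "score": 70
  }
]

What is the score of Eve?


Looking up record where name = Eve
Record index: 1
Field 'score' = 92

ANSWER: 92


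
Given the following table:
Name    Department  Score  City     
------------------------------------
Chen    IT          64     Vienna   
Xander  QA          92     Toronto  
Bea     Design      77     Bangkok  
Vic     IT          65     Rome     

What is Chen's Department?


Row 1: Chen
Department = IT

ANSWER: IT


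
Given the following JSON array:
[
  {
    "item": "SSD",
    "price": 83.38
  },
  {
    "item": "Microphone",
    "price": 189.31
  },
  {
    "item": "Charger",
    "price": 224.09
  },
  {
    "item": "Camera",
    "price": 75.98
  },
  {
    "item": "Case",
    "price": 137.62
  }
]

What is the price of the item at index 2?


Array index 2 -> Charger
price = 224.09

ANSWER: 224.09


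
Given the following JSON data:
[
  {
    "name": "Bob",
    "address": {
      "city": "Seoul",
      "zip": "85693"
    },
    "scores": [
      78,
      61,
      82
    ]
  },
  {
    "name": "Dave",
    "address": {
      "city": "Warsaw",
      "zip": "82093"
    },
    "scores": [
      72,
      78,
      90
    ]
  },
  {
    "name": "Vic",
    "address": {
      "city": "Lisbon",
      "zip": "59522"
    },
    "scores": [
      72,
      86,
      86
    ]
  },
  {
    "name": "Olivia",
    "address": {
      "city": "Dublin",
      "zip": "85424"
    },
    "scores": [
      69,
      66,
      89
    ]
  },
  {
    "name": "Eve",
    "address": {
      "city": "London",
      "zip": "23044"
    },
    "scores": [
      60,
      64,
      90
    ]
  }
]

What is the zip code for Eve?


Path: records[4].address.zip
Value: 23044

ANSWER: 23044


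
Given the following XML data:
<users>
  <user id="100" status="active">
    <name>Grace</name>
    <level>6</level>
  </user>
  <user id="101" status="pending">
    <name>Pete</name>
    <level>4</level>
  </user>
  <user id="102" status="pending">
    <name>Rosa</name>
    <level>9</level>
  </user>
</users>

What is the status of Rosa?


Finding user with name = Rosa
user id="102" status="pending"

ANSWER: pending


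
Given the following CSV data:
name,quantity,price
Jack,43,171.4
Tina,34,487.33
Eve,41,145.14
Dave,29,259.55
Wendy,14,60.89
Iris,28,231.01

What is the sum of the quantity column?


Values in 'quantity' column:
  Row 1: 43
  Row 2: 34
  Row 3: 41
  Row 4: 29
  Row 5: 14
  Row 6: 28
Sum = 43 + 34 + 41 + 29 + 14 + 28 = 189

ANSWER: 189


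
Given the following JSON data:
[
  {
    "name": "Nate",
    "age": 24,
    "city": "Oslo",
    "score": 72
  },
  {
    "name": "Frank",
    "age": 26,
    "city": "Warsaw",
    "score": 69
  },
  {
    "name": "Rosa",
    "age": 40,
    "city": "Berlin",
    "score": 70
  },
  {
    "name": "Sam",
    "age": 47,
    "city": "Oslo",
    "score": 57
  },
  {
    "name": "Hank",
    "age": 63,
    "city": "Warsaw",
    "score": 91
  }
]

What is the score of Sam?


Looking up record where name = Sam
Record index: 3
Field 'score' = 57

ANSWER: 57


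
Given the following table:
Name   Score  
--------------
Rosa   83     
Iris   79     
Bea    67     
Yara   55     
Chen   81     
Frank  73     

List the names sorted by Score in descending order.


Sorting by Score (descending):
  Rosa: 83
  Chen: 81
  Iris: 79
  Frank: 73
  Bea: 67
  Yara: 55


ANSWER: Rosa, Chen, Iris, Frank, Bea, Yara


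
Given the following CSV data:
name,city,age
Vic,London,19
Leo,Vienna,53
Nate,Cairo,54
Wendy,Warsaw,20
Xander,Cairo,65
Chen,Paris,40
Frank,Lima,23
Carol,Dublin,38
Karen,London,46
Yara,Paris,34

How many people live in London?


Scanning city column for 'London':
  Row 1: Vic -> MATCH
  Row 9: Karen -> MATCH
Total matches: 2

ANSWER: 2


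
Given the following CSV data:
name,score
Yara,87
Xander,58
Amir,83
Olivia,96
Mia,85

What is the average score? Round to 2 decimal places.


Scores: 87, 58, 83, 96, 85
Sum = 409
Count = 5
Average = 409 / 5 = 81.80

ANSWER: 81.80


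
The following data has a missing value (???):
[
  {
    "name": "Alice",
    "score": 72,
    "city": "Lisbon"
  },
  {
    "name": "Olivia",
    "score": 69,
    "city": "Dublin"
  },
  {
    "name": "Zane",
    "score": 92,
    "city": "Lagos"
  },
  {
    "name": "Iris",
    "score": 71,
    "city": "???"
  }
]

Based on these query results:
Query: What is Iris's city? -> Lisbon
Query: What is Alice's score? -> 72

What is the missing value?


The missing value is Iris's city
From query: Iris's city = Lisbon

ANSWER: Lisbon


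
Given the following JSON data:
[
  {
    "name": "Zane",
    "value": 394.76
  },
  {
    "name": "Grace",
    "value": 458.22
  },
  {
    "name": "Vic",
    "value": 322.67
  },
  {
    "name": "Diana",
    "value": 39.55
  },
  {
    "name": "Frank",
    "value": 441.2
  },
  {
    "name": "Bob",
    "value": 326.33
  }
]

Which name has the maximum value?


Comparing values:
  Zane: 394.76
  Grace: 458.22
  Vic: 322.67
  Diana: 39.55
  Frank: 441.2
  Bob: 326.33
Maximum: Grace (458.22)

ANSWER: Grace


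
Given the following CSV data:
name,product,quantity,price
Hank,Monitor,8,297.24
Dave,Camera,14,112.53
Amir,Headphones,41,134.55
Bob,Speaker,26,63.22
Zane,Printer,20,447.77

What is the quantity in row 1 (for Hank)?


Row 1: Hank
Column 'quantity' = 8

ANSWER: 8


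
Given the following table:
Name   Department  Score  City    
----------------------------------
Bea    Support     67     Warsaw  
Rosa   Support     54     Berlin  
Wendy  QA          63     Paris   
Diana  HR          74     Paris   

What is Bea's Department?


Row 1: Bea
Department = Support

ANSWER: Support


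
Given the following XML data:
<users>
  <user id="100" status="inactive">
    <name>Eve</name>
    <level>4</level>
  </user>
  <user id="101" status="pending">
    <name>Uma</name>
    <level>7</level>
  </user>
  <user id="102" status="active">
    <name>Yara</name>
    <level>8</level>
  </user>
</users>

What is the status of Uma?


Finding user with name = Uma
user id="101" status="pending"

ANSWER: pending


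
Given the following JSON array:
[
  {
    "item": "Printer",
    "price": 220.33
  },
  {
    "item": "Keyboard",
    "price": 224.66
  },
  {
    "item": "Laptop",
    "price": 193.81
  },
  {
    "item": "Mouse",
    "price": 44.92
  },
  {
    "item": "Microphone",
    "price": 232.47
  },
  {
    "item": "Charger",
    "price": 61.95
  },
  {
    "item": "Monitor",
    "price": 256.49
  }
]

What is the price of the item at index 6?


Array index 6 -> Monitor
price = 256.49

ANSWER: 256.49


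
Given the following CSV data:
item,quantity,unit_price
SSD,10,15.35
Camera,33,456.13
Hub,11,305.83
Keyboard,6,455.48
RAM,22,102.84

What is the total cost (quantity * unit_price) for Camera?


Row: Camera
quantity = 33
unit_price = 456.13
total = 33 * 456.13 = 15052.29

ANSWER: 15052.29


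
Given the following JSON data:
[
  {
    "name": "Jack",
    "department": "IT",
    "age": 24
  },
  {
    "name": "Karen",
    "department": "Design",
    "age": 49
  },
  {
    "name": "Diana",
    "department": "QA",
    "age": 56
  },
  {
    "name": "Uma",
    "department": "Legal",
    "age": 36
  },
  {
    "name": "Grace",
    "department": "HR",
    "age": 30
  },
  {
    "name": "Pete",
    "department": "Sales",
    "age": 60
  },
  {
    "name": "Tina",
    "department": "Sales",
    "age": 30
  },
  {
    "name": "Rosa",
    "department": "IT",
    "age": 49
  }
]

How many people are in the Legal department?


Scanning records for department = Legal
  Record 3: Uma
Count: 1

ANSWER: 1


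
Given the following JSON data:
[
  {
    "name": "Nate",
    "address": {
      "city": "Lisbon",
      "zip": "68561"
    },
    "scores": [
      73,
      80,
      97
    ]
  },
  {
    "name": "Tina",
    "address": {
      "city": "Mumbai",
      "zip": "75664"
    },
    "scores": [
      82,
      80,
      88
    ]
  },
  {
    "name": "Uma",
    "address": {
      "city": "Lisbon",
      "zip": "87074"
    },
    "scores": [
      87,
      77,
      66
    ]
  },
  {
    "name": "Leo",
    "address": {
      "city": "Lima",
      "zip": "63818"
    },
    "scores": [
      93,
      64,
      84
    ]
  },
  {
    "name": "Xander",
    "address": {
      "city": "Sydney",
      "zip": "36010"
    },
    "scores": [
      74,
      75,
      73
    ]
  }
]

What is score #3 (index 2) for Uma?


Path: records[2].scores[2]
Value: 66

ANSWER: 66


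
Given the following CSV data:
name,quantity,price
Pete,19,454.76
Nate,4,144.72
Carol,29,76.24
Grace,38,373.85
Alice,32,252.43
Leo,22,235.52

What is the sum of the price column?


Values in 'price' column:
  Row 1: 454.76
  Row 2: 144.72
  Row 3: 76.24
  Row 4: 373.85
  Row 5: 252.43
  Row 6: 235.52
Sum = 454.76 + 144.72 + 76.24 + 373.85 + 252.43 + 235.52 = 1537.52

ANSWER: 1537.52


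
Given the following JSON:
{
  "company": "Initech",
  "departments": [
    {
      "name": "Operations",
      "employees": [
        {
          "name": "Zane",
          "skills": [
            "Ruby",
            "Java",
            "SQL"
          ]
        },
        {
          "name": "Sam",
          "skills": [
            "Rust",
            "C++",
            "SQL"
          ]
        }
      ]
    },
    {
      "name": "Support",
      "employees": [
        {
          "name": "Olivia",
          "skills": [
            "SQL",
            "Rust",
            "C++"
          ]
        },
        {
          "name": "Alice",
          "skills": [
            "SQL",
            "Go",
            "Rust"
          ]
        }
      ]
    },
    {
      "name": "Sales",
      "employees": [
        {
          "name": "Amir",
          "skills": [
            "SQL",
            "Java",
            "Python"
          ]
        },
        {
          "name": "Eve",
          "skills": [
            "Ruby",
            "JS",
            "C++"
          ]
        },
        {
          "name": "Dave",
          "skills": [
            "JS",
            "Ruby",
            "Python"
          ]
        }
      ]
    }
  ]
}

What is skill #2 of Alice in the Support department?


Path: departments[1].employees[1].skills[1]
Value: Go

ANSWER: Go


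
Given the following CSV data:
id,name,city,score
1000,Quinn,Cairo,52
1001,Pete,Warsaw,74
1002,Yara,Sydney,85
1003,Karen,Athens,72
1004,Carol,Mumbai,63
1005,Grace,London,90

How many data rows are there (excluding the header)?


Counting rows (excluding header):
Header: id,name,city,score
Data rows: 6

ANSWER: 6


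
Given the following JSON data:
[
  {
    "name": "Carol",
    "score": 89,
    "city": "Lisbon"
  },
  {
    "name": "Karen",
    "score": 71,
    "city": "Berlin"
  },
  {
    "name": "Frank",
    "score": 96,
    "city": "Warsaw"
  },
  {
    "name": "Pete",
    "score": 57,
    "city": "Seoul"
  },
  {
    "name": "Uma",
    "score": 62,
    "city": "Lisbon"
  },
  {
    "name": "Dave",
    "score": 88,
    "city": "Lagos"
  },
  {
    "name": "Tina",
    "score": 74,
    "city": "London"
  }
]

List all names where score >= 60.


Filtering records where score >= 60:
  Carol (score=89) -> YES
  Karen (score=71) -> YES
  Frank (score=96) -> YES
  Pete (score=57) -> no
  Uma (score=62) -> YES
  Dave (score=88) -> YES
  Tina (score=74) -> YES


ANSWER: Carol, Karen, Frank, Uma, Dave, Tina


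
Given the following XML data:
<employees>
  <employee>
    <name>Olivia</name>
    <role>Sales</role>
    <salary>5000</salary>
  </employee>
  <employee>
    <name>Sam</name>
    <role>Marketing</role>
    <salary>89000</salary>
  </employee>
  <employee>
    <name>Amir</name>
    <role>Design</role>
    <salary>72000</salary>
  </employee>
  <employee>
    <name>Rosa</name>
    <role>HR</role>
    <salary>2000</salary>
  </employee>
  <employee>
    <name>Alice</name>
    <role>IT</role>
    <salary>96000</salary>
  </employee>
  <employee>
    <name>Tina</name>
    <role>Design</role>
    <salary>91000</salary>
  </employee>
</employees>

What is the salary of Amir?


Searching for <employee> with <name>Amir</name>
Found at position 3
<salary>72000</salary>

ANSWER: 72000


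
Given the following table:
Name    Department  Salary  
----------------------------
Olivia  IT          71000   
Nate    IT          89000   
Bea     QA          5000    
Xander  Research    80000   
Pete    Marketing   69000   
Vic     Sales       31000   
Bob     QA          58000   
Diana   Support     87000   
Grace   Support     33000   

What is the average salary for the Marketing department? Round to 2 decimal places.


Marketing department members:
  Pete: 69000
Sum = 69000
Count = 1
Average = 69000 / 1 = 69000.00

ANSWER: 69000.00


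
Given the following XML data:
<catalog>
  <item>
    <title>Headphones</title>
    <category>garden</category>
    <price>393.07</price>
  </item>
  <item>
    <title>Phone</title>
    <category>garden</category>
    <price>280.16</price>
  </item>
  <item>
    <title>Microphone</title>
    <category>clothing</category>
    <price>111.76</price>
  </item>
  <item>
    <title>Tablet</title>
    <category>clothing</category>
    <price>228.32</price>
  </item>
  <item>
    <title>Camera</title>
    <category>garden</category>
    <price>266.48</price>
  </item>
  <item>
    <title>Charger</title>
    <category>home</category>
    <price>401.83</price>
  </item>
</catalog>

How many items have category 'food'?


Scanning <item> elements for <category>food</category>:
Count: 0

ANSWER: 0


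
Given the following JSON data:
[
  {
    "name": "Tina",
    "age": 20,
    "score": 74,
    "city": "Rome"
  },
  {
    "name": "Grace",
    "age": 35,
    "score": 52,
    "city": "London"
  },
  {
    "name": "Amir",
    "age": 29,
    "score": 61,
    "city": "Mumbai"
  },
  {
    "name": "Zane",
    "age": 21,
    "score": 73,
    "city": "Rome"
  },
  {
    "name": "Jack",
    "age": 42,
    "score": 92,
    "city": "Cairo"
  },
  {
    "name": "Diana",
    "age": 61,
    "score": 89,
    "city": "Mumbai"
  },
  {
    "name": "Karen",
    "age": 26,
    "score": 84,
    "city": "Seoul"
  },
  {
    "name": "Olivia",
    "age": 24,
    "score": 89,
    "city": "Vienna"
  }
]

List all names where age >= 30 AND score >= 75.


Checking both conditions:
  Tina (age=20, score=74) -> no
  Grace (age=35, score=52) -> no
  Amir (age=29, score=61) -> no
  Zane (age=21, score=73) -> no
  Jack (age=42, score=92) -> YES
  Diana (age=61, score=89) -> YES
  Karen (age=26, score=84) -> no
  Olivia (age=24, score=89) -> no


ANSWER: Jack, Diana


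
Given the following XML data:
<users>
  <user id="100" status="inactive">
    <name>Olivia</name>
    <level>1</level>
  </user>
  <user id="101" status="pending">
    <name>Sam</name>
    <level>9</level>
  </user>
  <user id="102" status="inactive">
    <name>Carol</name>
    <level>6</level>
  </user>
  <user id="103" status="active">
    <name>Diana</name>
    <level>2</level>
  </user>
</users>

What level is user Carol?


Finding user: Carol
<level>6</level>

ANSWER: 6


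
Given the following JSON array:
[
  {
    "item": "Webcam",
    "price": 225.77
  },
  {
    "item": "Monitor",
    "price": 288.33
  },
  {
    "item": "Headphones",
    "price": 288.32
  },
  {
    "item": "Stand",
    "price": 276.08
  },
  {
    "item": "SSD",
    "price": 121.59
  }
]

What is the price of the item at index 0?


Array index 0 -> Webcam
price = 225.77

ANSWER: 225.77


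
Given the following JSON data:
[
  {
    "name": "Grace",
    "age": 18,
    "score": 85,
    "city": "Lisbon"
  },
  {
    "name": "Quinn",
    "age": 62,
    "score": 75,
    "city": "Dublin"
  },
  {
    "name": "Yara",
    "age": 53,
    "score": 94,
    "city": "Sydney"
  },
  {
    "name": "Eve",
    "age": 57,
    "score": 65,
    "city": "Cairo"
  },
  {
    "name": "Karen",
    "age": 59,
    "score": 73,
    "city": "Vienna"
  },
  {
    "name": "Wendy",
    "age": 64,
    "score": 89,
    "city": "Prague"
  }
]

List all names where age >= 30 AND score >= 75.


Checking both conditions:
  Grace (age=18, score=85) -> no
  Quinn (age=62, score=75) -> YES
  Yara (age=53, score=94) -> YES
  Eve (age=57, score=65) -> no
  Karen (age=59, score=73) -> no
  Wendy (age=64, score=89) -> YES


ANSWER: Quinn, Yara, Wendy


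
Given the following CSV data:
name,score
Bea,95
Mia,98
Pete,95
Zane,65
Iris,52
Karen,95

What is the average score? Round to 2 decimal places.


Scores: 95, 98, 95, 65, 52, 95
Sum = 500
Count = 6
Average = 500 / 6 = 83.33

ANSWER: 83.33


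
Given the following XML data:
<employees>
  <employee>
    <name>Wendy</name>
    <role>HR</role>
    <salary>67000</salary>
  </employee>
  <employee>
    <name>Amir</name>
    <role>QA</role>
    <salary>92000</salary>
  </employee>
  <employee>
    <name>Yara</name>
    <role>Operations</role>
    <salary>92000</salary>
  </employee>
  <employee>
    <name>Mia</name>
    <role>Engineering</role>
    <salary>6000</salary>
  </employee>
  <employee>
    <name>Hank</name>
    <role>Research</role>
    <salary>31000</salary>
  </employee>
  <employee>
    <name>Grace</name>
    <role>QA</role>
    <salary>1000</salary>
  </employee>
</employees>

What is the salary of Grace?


Searching for <employee> with <name>Grace</name>
Found at position 6
<salary>1000</salary>

ANSWER: 1000


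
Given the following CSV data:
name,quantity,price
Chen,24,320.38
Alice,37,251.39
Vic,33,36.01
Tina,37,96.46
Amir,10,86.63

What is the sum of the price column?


Values in 'price' column:
  Row 1: 320.38
  Row 2: 251.39
  Row 3: 36.01
  Row 4: 96.46
  Row 5: 86.63
Sum = 320.38 + 251.39 + 36.01 + 96.46 + 86.63 = 790.87

ANSWER: 790.87


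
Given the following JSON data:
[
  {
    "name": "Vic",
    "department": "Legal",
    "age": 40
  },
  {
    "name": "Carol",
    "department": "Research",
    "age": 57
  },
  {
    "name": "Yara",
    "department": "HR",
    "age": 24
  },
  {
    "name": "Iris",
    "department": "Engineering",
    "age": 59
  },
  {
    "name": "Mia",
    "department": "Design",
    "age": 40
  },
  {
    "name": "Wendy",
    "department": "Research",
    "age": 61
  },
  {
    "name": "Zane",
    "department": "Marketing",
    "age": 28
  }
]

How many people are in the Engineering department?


Scanning records for department = Engineering
  Record 3: Iris
Count: 1

ANSWER: 1


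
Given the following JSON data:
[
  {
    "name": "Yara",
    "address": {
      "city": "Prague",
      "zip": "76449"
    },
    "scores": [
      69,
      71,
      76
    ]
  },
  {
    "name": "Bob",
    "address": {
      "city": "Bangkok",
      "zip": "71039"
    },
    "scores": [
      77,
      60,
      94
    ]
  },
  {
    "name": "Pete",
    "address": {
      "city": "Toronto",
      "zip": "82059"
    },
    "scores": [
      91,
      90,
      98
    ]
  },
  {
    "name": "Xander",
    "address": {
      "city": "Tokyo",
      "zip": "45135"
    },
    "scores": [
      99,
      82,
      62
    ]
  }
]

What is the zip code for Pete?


Path: records[2].address.zip
Value: 82059

ANSWER: 82059


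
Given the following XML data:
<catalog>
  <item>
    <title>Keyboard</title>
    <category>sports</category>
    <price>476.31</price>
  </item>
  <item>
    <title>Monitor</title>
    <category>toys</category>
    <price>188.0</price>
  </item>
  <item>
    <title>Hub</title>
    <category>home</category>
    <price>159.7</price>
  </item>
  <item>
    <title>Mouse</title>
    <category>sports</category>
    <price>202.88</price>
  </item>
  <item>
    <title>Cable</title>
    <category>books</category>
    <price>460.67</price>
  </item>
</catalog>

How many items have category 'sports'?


Scanning <item> elements for <category>sports</category>:
  Item 1: Keyboard -> MATCH
  Item 4: Mouse -> MATCH
Count: 2

ANSWER: 2


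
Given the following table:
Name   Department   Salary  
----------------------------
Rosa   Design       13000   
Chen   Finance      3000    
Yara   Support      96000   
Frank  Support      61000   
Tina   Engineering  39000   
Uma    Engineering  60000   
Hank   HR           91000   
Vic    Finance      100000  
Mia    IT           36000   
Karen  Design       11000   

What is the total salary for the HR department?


HR department members:
  Hank: 91000
Total = 91000 = 91000

ANSWER: 91000


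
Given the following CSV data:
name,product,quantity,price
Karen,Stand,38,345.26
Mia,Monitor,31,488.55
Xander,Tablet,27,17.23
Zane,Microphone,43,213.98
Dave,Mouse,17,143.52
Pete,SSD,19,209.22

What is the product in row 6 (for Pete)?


Row 6: Pete
Column 'product' = SSD

ANSWER: SSD


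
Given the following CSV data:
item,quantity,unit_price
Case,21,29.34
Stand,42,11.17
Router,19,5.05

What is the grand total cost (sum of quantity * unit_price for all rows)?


Computing row totals:
  Case: 21 * 29.34 = 616.14
  Stand: 42 * 11.17 = 469.14
  Router: 19 * 5.05 = 95.95
Grand total = 616.14 + 469.14 + 95.95 = 1181.23

ANSWER: 1181.23


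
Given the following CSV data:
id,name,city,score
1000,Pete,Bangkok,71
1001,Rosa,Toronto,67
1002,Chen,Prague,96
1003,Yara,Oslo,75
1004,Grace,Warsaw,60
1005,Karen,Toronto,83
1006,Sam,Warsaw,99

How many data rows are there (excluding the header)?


Counting rows (excluding header):
Header: id,name,city,score
Data rows: 7

ANSWER: 7


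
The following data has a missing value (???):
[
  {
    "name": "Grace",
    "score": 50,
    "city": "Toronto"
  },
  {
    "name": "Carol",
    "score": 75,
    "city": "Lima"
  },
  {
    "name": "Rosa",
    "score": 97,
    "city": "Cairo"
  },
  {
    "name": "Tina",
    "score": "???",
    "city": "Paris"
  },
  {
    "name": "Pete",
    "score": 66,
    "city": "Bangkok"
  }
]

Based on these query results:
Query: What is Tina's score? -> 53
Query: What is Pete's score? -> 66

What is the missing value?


The missing value is Tina's score
From query: Tina's score = 53

ANSWER: 53


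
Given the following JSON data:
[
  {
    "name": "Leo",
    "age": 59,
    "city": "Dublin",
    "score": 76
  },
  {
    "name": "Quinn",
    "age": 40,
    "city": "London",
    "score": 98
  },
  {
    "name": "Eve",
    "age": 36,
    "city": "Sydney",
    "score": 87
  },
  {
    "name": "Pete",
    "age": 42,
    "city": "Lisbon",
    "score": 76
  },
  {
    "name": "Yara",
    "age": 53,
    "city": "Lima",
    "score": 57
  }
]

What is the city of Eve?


Looking up record where name = Eve
Record index: 2
Field 'city' = Sydney

ANSWER: Sydney


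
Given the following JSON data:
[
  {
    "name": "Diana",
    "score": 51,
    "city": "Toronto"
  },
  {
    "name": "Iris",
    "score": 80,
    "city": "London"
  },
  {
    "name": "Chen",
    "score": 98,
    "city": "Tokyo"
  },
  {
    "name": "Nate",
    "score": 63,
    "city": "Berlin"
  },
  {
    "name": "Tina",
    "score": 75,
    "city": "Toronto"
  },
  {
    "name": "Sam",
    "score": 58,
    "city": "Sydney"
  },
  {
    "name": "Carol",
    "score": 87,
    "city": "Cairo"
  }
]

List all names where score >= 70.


Filtering records where score >= 70:
  Diana (score=51) -> no
  Iris (score=80) -> YES
  Chen (score=98) -> YES
  Nate (score=63) -> no
  Tina (score=75) -> YES
  Sam (score=58) -> no
  Carol (score=87) -> YES


ANSWER: Iris, Chen, Tina, Carol


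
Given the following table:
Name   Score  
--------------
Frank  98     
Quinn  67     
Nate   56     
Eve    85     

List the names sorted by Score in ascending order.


Sorting by Score (ascending):
  Nate: 56
  Quinn: 67
  Eve: 85
  Frank: 98


ANSWER: Nate, Quinn, Eve, Frank


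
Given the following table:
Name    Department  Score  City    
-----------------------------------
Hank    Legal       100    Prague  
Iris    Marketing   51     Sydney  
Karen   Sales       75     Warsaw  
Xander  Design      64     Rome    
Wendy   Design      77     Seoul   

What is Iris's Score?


Row 2: Iris
Score = 51

ANSWER: 51


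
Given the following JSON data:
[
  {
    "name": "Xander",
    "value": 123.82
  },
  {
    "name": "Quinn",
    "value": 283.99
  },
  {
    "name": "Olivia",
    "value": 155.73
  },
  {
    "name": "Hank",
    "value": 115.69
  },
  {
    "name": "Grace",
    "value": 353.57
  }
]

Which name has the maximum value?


Comparing values:
  Xander: 123.82
  Quinn: 283.99
  Olivia: 155.73
  Hank: 115.69
  Grace: 353.57
Maximum: Grace (353.57)

ANSWER: Grace


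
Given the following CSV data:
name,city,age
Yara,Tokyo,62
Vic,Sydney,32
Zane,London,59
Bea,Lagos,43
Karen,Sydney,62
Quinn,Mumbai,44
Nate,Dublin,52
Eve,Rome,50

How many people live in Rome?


Scanning city column for 'Rome':
  Row 8: Eve -> MATCH
Total matches: 1

ANSWER: 1


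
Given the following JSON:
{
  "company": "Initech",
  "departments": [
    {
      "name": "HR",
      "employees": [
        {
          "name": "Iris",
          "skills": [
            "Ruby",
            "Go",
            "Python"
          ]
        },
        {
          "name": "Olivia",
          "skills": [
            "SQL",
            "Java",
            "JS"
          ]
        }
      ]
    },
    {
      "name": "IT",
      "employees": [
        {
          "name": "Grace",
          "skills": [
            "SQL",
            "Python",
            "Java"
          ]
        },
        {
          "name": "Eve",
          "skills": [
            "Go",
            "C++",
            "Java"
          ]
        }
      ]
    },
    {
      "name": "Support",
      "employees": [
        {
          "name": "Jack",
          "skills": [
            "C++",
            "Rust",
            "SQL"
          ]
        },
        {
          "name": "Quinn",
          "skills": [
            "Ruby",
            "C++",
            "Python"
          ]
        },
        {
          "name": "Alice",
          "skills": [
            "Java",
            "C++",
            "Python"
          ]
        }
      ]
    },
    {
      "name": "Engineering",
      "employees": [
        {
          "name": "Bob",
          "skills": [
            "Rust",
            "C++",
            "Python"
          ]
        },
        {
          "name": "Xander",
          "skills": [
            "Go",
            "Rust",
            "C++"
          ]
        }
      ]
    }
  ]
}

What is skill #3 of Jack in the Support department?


Path: departments[2].employees[0].skills[2]
Value: SQL

ANSWER: SQL


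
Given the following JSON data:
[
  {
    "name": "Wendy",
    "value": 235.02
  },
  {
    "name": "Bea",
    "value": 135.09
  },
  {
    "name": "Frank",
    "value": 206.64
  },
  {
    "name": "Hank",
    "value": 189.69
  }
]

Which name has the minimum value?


Comparing values:
  Wendy: 235.02
  Bea: 135.09
  Frank: 206.64
  Hank: 189.69
Minimum: Bea (135.09)

ANSWER: Bea


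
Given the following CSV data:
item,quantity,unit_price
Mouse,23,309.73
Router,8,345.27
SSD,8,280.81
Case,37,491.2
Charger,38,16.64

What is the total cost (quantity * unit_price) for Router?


Row: Router
quantity = 8
unit_price = 345.27
total = 8 * 345.27 = 2762.16

ANSWER: 2762.16


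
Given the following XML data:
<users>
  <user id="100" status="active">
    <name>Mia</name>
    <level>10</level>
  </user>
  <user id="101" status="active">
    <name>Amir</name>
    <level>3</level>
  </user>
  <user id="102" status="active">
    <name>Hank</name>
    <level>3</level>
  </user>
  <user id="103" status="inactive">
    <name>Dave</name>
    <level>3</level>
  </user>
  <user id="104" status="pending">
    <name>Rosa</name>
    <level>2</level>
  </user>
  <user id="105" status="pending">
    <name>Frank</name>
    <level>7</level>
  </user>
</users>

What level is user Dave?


Finding user: Dave
<level>3</level>

ANSWER: 3


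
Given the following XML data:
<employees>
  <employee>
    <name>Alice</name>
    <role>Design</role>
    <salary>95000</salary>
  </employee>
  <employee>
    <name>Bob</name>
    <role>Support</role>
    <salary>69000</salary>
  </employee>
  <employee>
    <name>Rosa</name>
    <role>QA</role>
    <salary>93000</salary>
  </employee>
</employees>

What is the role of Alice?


Searching for <employee> with <name>Alice</name>
Found at position 1
<role>Design</role>

ANSWER: Design


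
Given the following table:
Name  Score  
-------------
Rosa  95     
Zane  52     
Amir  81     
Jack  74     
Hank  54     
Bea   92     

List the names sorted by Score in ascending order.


Sorting by Score (ascending):
  Zane: 52
  Hank: 54
  Jack: 74
  Amir: 81
  Bea: 92
  Rosa: 95


ANSWER: Zane, Hank, Jack, Amir, Bea, Rosa


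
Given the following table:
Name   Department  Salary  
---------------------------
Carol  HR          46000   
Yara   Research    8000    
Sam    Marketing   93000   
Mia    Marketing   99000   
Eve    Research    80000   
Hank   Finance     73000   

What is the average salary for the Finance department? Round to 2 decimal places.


Finance department members:
  Hank: 73000
Sum = 73000
Count = 1
Average = 73000 / 1 = 73000.00

ANSWER: 73000.00


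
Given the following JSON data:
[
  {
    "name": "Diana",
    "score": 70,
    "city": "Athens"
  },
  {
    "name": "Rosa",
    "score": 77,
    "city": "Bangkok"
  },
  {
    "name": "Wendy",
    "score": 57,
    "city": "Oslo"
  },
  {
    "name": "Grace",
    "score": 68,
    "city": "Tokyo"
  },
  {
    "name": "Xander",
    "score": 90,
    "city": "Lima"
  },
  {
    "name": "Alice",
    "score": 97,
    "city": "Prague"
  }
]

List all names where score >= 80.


Filtering records where score >= 80:
  Diana (score=70) -> no
  Rosa (score=77) -> no
  Wendy (score=57) -> no
  Grace (score=68) -> no
  Xander (score=90) -> YES
  Alice (score=97) -> YES


ANSWER: Xander, Alice


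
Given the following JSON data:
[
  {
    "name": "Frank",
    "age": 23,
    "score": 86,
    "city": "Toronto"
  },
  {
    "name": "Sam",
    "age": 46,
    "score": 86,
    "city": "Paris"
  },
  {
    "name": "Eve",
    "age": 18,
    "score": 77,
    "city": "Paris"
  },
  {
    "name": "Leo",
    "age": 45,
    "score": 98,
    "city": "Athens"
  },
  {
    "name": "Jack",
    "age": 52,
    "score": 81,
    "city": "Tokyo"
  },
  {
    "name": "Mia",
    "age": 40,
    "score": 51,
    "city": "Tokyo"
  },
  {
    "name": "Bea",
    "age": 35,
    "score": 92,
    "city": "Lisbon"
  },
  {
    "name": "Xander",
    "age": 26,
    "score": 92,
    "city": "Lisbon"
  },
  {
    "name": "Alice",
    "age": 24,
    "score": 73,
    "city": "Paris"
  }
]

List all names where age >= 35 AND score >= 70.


Checking both conditions:
  Frank (age=23, score=86) -> no
  Sam (age=46, score=86) -> YES
  Eve (age=18, score=77) -> no
  Leo (age=45, score=98) -> YES
  Jack (age=52, score=81) -> YES
  Mia (age=40, score=51) -> no
  Bea (age=35, score=92) -> YES
  Xander (age=26, score=92) -> no
  Alice (age=24, score=73) -> no


ANSWER: Sam, Leo, Jack, Bea


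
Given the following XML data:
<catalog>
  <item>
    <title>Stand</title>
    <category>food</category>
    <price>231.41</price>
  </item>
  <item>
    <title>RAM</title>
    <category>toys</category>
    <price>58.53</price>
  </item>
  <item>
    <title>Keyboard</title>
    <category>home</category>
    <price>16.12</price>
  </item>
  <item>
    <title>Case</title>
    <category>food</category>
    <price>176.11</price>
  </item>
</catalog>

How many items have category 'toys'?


Scanning <item> elements for <category>toys</category>:
  Item 2: RAM -> MATCH
Count: 1

ANSWER: 1


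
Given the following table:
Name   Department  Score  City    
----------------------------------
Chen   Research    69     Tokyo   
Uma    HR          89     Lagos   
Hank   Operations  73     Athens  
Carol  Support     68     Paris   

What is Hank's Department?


Row 3: Hank
Department = Operations

ANSWER: Operations


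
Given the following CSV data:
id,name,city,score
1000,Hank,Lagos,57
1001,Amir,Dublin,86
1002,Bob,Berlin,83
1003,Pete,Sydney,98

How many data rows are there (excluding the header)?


Counting rows (excluding header):
Header: id,name,city,score
Data rows: 4

ANSWER: 4


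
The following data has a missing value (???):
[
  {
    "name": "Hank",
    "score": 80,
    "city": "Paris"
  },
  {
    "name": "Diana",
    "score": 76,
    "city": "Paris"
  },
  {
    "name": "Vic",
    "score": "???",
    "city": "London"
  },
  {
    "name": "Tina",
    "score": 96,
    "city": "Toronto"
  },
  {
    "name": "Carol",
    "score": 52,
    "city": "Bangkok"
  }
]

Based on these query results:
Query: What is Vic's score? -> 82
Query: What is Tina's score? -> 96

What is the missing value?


The missing value is Vic's score
From query: Vic's score = 82

ANSWER: 82


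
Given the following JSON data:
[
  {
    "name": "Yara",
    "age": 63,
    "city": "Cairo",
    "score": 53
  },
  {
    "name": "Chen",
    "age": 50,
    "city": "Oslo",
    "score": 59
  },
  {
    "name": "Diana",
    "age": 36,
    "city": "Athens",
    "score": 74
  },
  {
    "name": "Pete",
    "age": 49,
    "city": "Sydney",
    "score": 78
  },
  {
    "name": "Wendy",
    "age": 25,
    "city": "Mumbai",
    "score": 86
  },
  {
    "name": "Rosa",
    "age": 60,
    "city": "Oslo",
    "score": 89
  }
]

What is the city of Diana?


Looking up record where name = Diana
Record index: 2
Field 'city' = Athens

ANSWER: Athens


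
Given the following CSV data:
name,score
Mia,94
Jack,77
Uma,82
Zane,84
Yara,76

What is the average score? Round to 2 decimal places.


Scores: 94, 77, 82, 84, 76
Sum = 413
Count = 5
Average = 413 / 5 = 82.60

ANSWER: 82.60


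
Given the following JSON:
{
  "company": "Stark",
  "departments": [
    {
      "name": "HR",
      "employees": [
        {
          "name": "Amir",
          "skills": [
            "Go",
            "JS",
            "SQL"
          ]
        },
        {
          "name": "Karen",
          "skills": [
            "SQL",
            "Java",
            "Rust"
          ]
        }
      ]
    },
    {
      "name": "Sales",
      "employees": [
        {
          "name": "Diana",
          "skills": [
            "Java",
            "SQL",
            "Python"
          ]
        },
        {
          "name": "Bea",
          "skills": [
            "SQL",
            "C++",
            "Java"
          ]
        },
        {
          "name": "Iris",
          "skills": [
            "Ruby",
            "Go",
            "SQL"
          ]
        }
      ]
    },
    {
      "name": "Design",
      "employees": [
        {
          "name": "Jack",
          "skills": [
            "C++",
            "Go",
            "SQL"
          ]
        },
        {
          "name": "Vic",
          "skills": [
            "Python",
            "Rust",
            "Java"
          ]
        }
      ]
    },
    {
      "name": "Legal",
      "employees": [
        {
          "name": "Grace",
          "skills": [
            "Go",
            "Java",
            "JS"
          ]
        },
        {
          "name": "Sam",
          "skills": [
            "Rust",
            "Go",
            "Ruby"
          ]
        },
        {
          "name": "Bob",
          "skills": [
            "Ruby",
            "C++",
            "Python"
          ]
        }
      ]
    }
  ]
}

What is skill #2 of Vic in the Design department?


Path: departments[2].employees[1].skills[1]
Value: Rust

ANSWER: Rust
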